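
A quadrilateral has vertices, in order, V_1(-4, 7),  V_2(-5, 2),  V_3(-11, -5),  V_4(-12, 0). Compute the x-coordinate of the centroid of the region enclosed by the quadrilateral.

Apply the surveyor's formula. First the cross-terms c_i = x_i·y_{i+1} − x_{i+1}·y_i:
  27, 47, -60, -84  ⇒  2A = -70, A = -35.
Then Σ (x_i + x_{i+1})·c_i = 1729, so x̄ = 1729 / (6·(-35)) = -247/30.

-247/30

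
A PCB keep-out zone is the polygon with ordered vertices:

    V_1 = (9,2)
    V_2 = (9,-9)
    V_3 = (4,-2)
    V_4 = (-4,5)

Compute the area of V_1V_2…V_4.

61

Apply the shoelace (surveyor's) formula: 2A = Σ (x_i·y_{i+1} − x_{i+1}·y_i), indices taken mod 4.
V_1→V_2: (9)(-9) − (9)(2) = -99
V_2→V_3: (9)(-2) − (4)(-9) = 18
V_3→V_4: (4)(5) − (-4)(-2) = 12
V_4→V_1: (-4)(2) − (9)(5) = -53
Σ = -122
Area = |Σ|/2 = 61.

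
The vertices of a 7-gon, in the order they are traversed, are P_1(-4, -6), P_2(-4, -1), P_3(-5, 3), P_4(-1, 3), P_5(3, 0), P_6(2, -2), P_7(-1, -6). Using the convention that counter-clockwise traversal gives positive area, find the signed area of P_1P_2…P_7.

-48

Apply the shoelace formula: 2A = Σ (x_i·y_{i+1} − x_{i+1}·y_i), indices taken mod 7.
Σ = (-20) + (-17) + (-12) + (-9) + (-6) + (-14) + (-18) = -96
Signed area = Σ/2 = -48 (negative ⇒ clockwise traversal).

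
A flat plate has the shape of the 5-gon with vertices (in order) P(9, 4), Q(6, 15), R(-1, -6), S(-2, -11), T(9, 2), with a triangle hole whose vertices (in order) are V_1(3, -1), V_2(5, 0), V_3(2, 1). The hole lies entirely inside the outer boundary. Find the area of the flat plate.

Outer boundary:
Σ = (111) + (-21) + (-1) + (95) + (18) = 202
Area = |Σ|/2 = 101.
Hole:
Apply the shoelace formula: 2A = Σ (x_i·y_{i+1} − x_{i+1}·y_i), indices taken mod 3.
Σ = (5) + (5) + (-5) = 5
Area = |Σ|/2 = 2.5.
Net area = 101 − 2.5 = 98.5.

98.5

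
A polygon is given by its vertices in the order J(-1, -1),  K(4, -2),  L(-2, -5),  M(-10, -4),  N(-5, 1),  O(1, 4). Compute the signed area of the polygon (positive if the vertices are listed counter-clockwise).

-54

Apply the shoelace (surveyor's) formula: 2A = Σ (x_i·y_{i+1} − x_{i+1}·y_i), indices taken mod 6.
Σ = (6) + (-24) + (-42) + (-30) + (-21) + (3) = -108
Signed area = Σ/2 = -54 (negative ⇒ clockwise traversal).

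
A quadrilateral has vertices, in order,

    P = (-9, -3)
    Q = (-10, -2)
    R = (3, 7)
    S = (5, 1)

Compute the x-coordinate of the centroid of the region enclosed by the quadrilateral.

Apply the shoelace (surveyor's) formula. First the cross-terms c_i = x_i·y_{i+1} − x_{i+1}·y_i:
  -12, -64, -32, -6  ⇒  2A = -114, A = -57.
Then Σ (x_i + x_{i+1})·c_i = 444, so x̄ = 444 / (6·(-57)) = -74/57.

-74/57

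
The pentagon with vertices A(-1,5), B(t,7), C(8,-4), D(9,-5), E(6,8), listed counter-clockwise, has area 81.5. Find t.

-10

Write out the shoelace sum; only the two edges meeting at B involve t:
2·Area = [((-1)·7 − t·5) + (t·(-4) − 8·7)] + 136
       = -9·t + 73 = 163
⇒ t = -10.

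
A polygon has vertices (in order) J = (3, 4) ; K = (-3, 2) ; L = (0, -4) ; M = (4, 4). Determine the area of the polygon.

Σ = (18) + (12) + (16) + (4) = 50
Area = |Σ|/2 = 25.

25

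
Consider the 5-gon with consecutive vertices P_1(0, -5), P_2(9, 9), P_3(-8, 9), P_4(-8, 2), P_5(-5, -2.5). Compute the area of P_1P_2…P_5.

154.5

Apply Gauss's area formula: 2A = Σ (x_i·y_{i+1} − x_{i+1}·y_i), indices taken mod 5.
P_1→P_2: (0)(9) − (9)(-5) = 45
P_2→P_3: (9)(9) − (-8)(9) = 153
P_3→P_4: (-8)(2) − (-8)(9) = 56
P_4→P_5: (-8)(-2.5) − (-5)(2) = 30
P_5→P_1: (-5)(-5) − (0)(-2.5) = 25
Σ = 309
Area = |Σ|/2 = 154.5.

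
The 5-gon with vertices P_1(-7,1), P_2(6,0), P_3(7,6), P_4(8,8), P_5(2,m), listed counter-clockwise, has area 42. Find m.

4

The doubled signed area Σ (x_i y_{i+1} − x_{i+1} y_i) is linear in m.
With m=0 it equals 24; the coefficient of m is 15 (from the two edges through P_5).
So 15·m + 24 = 2·42 = 84 ⇒ m = 4.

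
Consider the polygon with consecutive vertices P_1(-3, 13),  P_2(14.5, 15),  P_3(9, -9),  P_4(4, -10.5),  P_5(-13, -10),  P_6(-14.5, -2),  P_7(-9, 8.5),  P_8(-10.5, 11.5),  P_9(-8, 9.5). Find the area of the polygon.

545.875

Apply the shoelace formula: 2A = Σ (x_i·y_{i+1} − x_{i+1}·y_i), indices taken mod 9.
P_1→P_2: (-3)(15) − (14.5)(13) = -233.5
P_2→P_3: (14.5)(-9) − (9)(15) = -265.5
P_3→P_4: (9)(-10.5) − (4)(-9) = -58.5
P_4→P_5: (4)(-10) − (-13)(-10.5) = -176.5
P_5→P_6: (-13)(-2) − (-14.5)(-10) = -119
P_6→P_7: (-14.5)(8.5) − (-9)(-2) = -141.25
P_7→P_8: (-9)(11.5) − (-10.5)(8.5) = -14.25
P_8→P_9: (-10.5)(9.5) − (-8)(11.5) = -7.75
P_9→P_1: (-8)(13) − (-3)(9.5) = -75.5
Σ = -1091.75
Area = |Σ|/2 = 545.875.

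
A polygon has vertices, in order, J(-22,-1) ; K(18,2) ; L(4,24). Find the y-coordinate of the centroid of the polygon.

25/3

Apply the surveyor's formula. First the cross-terms c_i = x_i·y_{i+1} − x_{i+1}·y_i:
  -26, 424, 524  ⇒  2A = 922, A = 461.
Then Σ (y_i + y_{i+1})·c_i = 23050, so ȳ = 23050 / (6·461) = 25/3.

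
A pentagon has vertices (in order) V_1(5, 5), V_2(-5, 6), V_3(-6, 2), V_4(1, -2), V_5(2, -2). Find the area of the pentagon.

Apply the shoelace (surveyor's) formula: 2A = Σ (x_i·y_{i+1} − x_{i+1}·y_i), indices taken mod 5.
V_1→V_2: (5)(6) − (-5)(5) = 55
V_2→V_3: (-5)(2) − (-6)(6) = 26
V_3→V_4: (-6)(-2) − (1)(2) = 10
V_4→V_5: (1)(-2) − (2)(-2) = 2
V_5→V_1: (2)(5) − (5)(-2) = 20
Σ = 113
Area = |Σ|/2 = 56.5.

56.5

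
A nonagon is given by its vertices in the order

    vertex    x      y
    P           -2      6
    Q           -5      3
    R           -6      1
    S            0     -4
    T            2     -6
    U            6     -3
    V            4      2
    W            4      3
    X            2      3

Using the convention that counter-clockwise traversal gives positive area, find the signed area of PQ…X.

75.5

Apply Gauss's area formula: 2A = Σ (x_i·y_{i+1} − x_{i+1}·y_i), indices taken mod 9.
P→Q: (-2)(3) − (-5)(6) = 24
Q→R: (-5)(1) − (-6)(3) = 13
R→S: (-6)(-4) − (0)(1) = 24
S→T: (0)(-6) − (2)(-4) = 8
T→U: (2)(-3) − (6)(-6) = 30
U→V: (6)(2) − (4)(-3) = 24
V→W: (4)(3) − (4)(2) = 4
W→X: (4)(3) − (2)(3) = 6
X→P: (2)(6) − (-2)(3) = 18
Σ = 151
Signed area = Σ/2 = 75.5 (positive ⇒ counter-clockwise traversal).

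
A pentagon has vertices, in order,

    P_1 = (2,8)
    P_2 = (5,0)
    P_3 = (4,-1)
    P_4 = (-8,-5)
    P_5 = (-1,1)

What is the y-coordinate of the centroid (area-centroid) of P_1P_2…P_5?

Apply the shoelace (surveyor's) formula. First the cross-terms c_i = x_i·y_{i+1} − x_{i+1}·y_i:
  -40, -5, -28, -13, -10  ⇒  2A = -96, A = -48.
Then Σ (y_i + y_{i+1})·c_i = -185, so ȳ = -185 / (6·(-48)) = 185/288.

185/288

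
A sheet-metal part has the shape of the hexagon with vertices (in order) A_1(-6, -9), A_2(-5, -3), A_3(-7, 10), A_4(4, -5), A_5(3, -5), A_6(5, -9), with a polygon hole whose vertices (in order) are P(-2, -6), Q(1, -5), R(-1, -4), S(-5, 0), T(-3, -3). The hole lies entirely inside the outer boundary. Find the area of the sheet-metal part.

97.5

Outer boundary:
Apply the surveyor's formula: 2A = Σ (x_i·y_{i+1} − x_{i+1}·y_i), indices taken mod 6.
Cross-terms: -27, -71, -5, -5, -2, -99  ⇒  Σ = -209
Area = |Σ|/2 = 104.5.
Hole:
Apply the surveyor's formula: 2A = Σ (x_i·y_{i+1} − x_{i+1}·y_i), indices taken mod 5.
Σ = (16) + (-9) + (-20) + (15) + (12) = 14
Area = |Σ|/2 = 7.
Net area = 104.5 − 7 = 97.5.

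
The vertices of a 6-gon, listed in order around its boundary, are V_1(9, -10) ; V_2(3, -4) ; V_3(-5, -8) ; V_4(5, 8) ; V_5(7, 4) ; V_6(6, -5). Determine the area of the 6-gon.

80

Σ = (-6) + (-44) + (0) + (-36) + (-59) + (-15) = -160
Area = |Σ|/2 = 80.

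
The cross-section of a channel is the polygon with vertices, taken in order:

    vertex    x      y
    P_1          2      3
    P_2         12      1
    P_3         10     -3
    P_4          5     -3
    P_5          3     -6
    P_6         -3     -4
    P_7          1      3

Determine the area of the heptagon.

Apply the shoelace formula: 2A = Σ (x_i·y_{i+1} − x_{i+1}·y_i), indices taken mod 7.
Σ = (-34) + (-46) + (-15) + (-21) + (-30) + (-5) + (-3) = -154
Area = |Σ|/2 = 77.

77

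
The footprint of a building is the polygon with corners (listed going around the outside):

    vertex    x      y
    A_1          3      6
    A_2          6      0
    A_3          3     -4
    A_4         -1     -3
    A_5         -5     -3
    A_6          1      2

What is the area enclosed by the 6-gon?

Apply the shoelace formula: 2A = Σ (x_i·y_{i+1} − x_{i+1}·y_i), indices taken mod 6.
A_1→A_2: (3)(0) − (6)(6) = -36
A_2→A_3: (6)(-4) − (3)(0) = -24
A_3→A_4: (3)(-3) − (-1)(-4) = -13
A_4→A_5: (-1)(-3) − (-5)(-3) = -12
A_5→A_6: (-5)(2) − (1)(-3) = -7
A_6→A_1: (1)(6) − (3)(2) = 0
Σ = -92
Area = |Σ|/2 = 46.

46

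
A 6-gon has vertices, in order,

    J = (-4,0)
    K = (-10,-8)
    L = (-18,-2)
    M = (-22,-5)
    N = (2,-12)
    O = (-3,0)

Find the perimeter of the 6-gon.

64

|JK| = √((-6)² + (-8)²) = √100 = 10
|KL| = √((-8)² + (6)²) = √100 = 10
|LM| = √((-4)² + (-3)²) = √25 = 5
|MN| = √((24)² + (-7)²) = √625 = 25
|NO| = √((-5)² + (12)²) = √169 = 13
|OJ| = √((-1)² + (0)²) = √1 = 1
Perimeter = 10 + 10 + 5 + 25 + 13 + 1 = 64.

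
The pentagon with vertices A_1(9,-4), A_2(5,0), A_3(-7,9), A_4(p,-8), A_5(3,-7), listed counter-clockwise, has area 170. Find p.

Write out the shoelace sum; only the two edges meeting at A_4 involve p:
2·Area = [((-7)·(-8) − p·9) + (p·(-7) − 3·(-8))] + 116
       = -16·p + 196 = 340
⇒ p = -9.

-9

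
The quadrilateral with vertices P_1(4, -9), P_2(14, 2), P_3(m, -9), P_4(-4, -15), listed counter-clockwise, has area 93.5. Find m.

The doubled signed area Σ (x_i y_{i+1} − x_{i+1} y_i) is linear in m.
With m=0 it equals 68; the coefficient of m is -17 (from the two edges through P_3).
So -17·m + 68 = 2·93.5 = 187 ⇒ m = -7.

-7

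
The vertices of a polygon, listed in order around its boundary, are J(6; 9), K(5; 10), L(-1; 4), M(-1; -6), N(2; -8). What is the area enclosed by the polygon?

Cross-terms: 15, 30, 10, 20, 66  ⇒  Σ = 141
Area = |Σ|/2 = 70.5.

70.5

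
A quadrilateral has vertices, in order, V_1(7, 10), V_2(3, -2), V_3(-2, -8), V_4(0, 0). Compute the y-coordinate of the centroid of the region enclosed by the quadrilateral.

Apply the shoelace formula. First the cross-terms c_i = x_i·y_{i+1} − x_{i+1}·y_i:
  -44, -28, 0, 0  ⇒  2A = -72, A = -36.
Then Σ (y_i + y_{i+1})·c_i = -72, so ȳ = -72 / (6·(-36)) = 1/3.

1/3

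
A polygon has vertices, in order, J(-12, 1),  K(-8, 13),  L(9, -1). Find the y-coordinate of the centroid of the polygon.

13/3

Apply the shoelace formula. First the cross-terms c_i = x_i·y_{i+1} − x_{i+1}·y_i:
  -148, -109, -3  ⇒  2A = -260, A = -130.
Then Σ (y_i + y_{i+1})·c_i = -3380, so ȳ = -3380 / (6·(-130)) = 13/3.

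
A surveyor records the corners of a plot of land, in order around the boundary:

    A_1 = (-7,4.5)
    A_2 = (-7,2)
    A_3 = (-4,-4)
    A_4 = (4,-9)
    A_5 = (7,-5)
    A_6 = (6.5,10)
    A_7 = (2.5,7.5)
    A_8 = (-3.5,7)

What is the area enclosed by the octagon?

Σ = (17.5) + (36) + (52) + (43) + (102.5) + (23.75) + (43.75) + (33.25) = 351.75
Area = |Σ|/2 = 175.875.

175.875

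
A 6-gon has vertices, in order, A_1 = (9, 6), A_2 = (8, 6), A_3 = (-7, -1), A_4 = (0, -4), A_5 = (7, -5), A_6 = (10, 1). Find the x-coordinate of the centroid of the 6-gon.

Apply the shoelace (surveyor's) formula. First the cross-terms c_i = x_i·y_{i+1} − x_{i+1}·y_i:
  6, 34, 28, 28, 57, 51  ⇒  2A = 204, A = 102.
Then Σ (x_i + x_{i+1})·c_i = 2074, so x̄ = 2074 / (6·102) = 61/18.

61/18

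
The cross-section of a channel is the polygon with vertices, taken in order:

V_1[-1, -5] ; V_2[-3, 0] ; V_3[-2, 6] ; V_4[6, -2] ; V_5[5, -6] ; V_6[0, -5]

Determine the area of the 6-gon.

Apply the shoelace formula: 2A = Σ (x_i·y_{i+1} − x_{i+1}·y_i), indices taken mod 6.
Σ = (-15) + (-18) + (-32) + (-26) + (-25) + (-5) = -121
Area = |Σ|/2 = 60.5.

60.5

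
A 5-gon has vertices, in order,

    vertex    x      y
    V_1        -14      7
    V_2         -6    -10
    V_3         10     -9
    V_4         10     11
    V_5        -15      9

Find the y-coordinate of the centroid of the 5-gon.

Apply Gauss's area formula. First the cross-terms c_i = x_i·y_{i+1} − x_{i+1}·y_i:
  182, 154, 200, 255, 21  ⇒  2A = 812, A = 406.
Then Σ (y_i + y_{i+1})·c_i = 2364, so ȳ = 2364 / (6·406) = 197/203.

197/203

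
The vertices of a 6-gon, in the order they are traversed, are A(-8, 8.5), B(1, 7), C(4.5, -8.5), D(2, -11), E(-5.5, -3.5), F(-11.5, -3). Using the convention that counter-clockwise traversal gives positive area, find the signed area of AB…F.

Apply the surveyor's formula: 2A = Σ (x_i·y_{i+1} − x_{i+1}·y_i), indices taken mod 6.
Cross-terms: -64.5, -40, -32.5, -67.5, -23.75, -121.75  ⇒  Σ = -350
Signed area = Σ/2 = -175 (negative ⇒ clockwise traversal).

-175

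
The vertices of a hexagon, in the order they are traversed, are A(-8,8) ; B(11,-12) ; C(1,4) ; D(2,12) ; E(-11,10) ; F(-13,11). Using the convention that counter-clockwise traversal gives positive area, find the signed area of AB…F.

106.5

Apply the shoelace (surveyor's) formula: 2A = Σ (x_i·y_{i+1} − x_{i+1}·y_i), indices taken mod 6.
Σ = (8) + (56) + (4) + (152) + (9) + (-16) = 213
Signed area = Σ/2 = 106.5 (positive ⇒ counter-clockwise traversal).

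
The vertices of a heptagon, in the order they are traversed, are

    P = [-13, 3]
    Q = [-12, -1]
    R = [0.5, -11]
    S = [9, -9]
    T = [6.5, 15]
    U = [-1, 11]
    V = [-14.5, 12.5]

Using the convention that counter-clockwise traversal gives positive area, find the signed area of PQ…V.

411

Apply the surveyor's formula: 2A = Σ (x_i·y_{i+1} − x_{i+1}·y_i), indices taken mod 7.
Σ = (49) + (132.5) + (94.5) + (193.5) + (86.5) + (147) + (119) = 822
Signed area = Σ/2 = 411 (positive ⇒ counter-clockwise traversal).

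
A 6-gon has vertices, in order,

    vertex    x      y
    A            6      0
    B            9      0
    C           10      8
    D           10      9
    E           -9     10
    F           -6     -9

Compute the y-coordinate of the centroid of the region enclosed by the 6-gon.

Apply the shoelace (surveyor's) formula. First the cross-terms c_i = x_i·y_{i+1} − x_{i+1}·y_i:
  0, 72, 10, 181, 141, 54  ⇒  2A = 458, A = 229.
Then Σ (y_i + y_{i+1})·c_i = 3840, so ȳ = 3840 / (6·229) = 640/229.

640/229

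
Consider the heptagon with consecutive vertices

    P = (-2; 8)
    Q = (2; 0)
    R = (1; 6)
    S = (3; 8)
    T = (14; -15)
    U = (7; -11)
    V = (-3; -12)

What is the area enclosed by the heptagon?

192.5

Cross-terms: -16, 12, -10, -157, -49, -117, -48  ⇒  Σ = -385
Area = |Σ|/2 = 192.5.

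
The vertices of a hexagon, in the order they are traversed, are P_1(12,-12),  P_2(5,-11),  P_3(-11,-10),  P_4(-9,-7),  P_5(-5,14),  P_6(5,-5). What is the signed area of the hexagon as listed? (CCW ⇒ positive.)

-231

Apply the shoelace formula: 2A = Σ (x_i·y_{i+1} − x_{i+1}·y_i), indices taken mod 6.
Σ = (-72) + (-171) + (-13) + (-161) + (-45) + (0) = -462
Signed area = Σ/2 = -231 (negative ⇒ clockwise traversal).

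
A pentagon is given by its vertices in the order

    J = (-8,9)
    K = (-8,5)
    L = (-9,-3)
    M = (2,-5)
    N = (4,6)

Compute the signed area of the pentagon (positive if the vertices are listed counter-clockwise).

Apply the shoelace formula: 2A = Σ (x_i·y_{i+1} − x_{i+1}·y_i), indices taken mod 5.
Σ = (32) + (69) + (51) + (32) + (84) = 268
Signed area = Σ/2 = 134 (positive ⇒ counter-clockwise traversal).

134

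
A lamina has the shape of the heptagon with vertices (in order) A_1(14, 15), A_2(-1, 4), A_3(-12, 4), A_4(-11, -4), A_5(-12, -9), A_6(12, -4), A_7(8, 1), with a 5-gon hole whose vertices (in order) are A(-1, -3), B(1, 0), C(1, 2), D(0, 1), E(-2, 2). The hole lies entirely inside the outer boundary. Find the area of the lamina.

274

Outer boundary:
Σ = (71) + (44) + (92) + (51) + (156) + (44) + (106) = 564
Area = |Σ|/2 = 282.
Hole:
Apply Gauss's area formula: 2A = Σ (x_i·y_{i+1} − x_{i+1}·y_i), indices taken mod 5.
Σ = (3) + (2) + (1) + (2) + (8) = 16
Area = |Σ|/2 = 8.
Net area = 282 − 8 = 274.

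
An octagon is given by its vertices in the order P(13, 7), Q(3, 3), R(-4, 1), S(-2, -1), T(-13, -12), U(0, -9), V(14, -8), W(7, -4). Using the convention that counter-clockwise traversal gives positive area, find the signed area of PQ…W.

197

Apply the shoelace formula: 2A = Σ (x_i·y_{i+1} − x_{i+1}·y_i), indices taken mod 8.
Σ = (18) + (15) + (6) + (11) + (117) + (126) + (0) + (101) = 394
Signed area = Σ/2 = 197 (positive ⇒ counter-clockwise traversal).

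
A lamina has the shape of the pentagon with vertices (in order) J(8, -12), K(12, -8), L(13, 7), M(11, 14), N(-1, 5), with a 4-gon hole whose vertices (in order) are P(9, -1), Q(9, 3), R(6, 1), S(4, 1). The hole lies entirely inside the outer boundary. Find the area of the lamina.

Outer boundary:
Apply the surveyor's formula: 2A = Σ (x_i·y_{i+1} − x_{i+1}·y_i), indices taken mod 5.
Σ = (80) + (188) + (105) + (69) + (-28) = 414
Area = |Σ|/2 = 207.
Hole:
Apply the shoelace formula: 2A = Σ (x_i·y_{i+1} − x_{i+1}·y_i), indices taken mod 4.
P→Q: (9)(3) − (9)(-1) = 36
Q→R: (9)(1) − (6)(3) = -9
R→S: (6)(1) − (4)(1) = 2
S→P: (4)(-1) − (9)(1) = -13
Σ = 16
Area = |Σ|/2 = 8.
Net area = 207 − 8 = 199.

199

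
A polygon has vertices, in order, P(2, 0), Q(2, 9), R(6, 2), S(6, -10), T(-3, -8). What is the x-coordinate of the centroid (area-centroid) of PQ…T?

Apply Gauss's area formula. First the cross-terms c_i = x_i·y_{i+1} − x_{i+1}·y_i:
  18, -50, -72, -78, 16  ⇒  2A = -166, A = -83.
Then Σ (x_i + x_{i+1})·c_i = -1442, so x̄ = -1442 / (6·(-83)) = 721/249.

721/249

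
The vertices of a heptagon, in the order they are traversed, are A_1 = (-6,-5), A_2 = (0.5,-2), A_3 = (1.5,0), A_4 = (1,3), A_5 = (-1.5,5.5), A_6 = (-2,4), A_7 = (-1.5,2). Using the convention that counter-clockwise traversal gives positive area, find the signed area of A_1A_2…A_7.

Cross-terms: 14.5, 3, 4.5, 10, 5, 2, 19.5  ⇒  Σ = 58.5
Signed area = Σ/2 = 29.25 (positive ⇒ counter-clockwise traversal).

29.25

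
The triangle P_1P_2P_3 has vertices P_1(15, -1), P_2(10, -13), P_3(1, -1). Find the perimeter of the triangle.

42

|P_1P_2| = √((-5)² + (-12)²) = √169 = 13
|P_2P_3| = √((-9)² + (12)²) = √225 = 15
|P_3P_1| = √((14)² + (0)²) = √196 = 14
Perimeter = 13 + 15 + 14 = 42.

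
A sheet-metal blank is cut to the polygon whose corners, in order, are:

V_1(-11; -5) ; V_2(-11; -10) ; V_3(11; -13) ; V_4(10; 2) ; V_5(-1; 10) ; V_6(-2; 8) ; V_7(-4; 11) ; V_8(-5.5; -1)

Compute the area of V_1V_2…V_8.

V_1→V_2: (-11)(-10) − (-11)(-5) = 55
V_2→V_3: (-11)(-13) − (11)(-10) = 253
V_3→V_4: (11)(2) − (10)(-13) = 152
V_4→V_5: (10)(10) − (-1)(2) = 102
V_5→V_6: (-1)(8) − (-2)(10) = 12
V_6→V_7: (-2)(11) − (-4)(8) = 10
V_7→V_8: (-4)(-1) − (-5.5)(11) = 64.5
V_8→V_1: (-5.5)(-5) − (-11)(-1) = 16.5
Σ = 665
Area = |Σ|/2 = 332.5.

332.5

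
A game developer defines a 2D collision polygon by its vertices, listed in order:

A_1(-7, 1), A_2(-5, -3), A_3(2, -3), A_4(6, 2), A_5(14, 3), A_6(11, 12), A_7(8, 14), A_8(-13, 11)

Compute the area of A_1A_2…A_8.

293

Σ = (26) + (21) + (22) + (-10) + (135) + (58) + (270) + (64) = 586
Area = |Σ|/2 = 293.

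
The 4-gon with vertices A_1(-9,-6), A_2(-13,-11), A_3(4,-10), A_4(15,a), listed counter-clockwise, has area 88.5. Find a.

-6

The doubled signed area Σ (x_i y_{i+1} − x_{i+1} y_i) is linear in a.
With a=0 it equals 255; the coefficient of a is 13 (from the two edges through A_4).
So 13·a + 255 = 2·88.5 = 177 ⇒ a = -6.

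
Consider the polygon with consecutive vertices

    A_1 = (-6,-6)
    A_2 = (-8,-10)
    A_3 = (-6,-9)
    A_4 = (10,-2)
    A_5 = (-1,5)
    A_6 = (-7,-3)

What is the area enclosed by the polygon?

Apply Gauss's area formula: 2A = Σ (x_i·y_{i+1} − x_{i+1}·y_i), indices taken mod 6.
Σ = (12) + (12) + (102) + (48) + (38) + (24) = 236
Area = |Σ|/2 = 118.

118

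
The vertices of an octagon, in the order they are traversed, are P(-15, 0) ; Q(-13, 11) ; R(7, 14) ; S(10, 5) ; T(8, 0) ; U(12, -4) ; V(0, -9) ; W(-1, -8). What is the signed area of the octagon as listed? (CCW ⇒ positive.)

Apply Gauss's area formula: 2A = Σ (x_i·y_{i+1} − x_{i+1}·y_i), indices taken mod 8.
P→Q: (-15)(11) − (-13)(0) = -165
Q→R: (-13)(14) − (7)(11) = -259
R→S: (7)(5) − (10)(14) = -105
S→T: (10)(0) − (8)(5) = -40
T→U: (8)(-4) − (12)(0) = -32
U→V: (12)(-9) − (0)(-4) = -108
V→W: (0)(-8) − (-1)(-9) = -9
W→P: (-1)(0) − (-15)(-8) = -120
Σ = -838
Signed area = Σ/2 = -419 (negative ⇒ clockwise traversal).

-419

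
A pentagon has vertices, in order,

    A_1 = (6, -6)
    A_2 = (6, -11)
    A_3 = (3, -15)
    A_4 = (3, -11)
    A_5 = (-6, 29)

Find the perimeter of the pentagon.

|A_1A_2| = √((0)² + (-5)²) = √25 = 5
|A_2A_3| = √((-3)² + (-4)²) = √25 = 5
|A_3A_4| = √((0)² + (4)²) = √16 = 4
|A_4A_5| = √((-9)² + (40)²) = √1681 = 41
|A_5A_1| = √((12)² + (-35)²) = √1369 = 37
Perimeter = 5 + 5 + 4 + 41 + 37 = 92.

92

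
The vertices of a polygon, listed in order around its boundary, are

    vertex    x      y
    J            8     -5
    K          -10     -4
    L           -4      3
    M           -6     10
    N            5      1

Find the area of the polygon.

Apply Gauss's area formula: 2A = Σ (x_i·y_{i+1} − x_{i+1}·y_i), indices taken mod 5.
J→K: (8)(-4) − (-10)(-5) = -82
K→L: (-10)(3) − (-4)(-4) = -46
L→M: (-4)(10) − (-6)(3) = -22
M→N: (-6)(1) − (5)(10) = -56
N→J: (5)(-5) − (8)(1) = -33
Σ = -239
Area = |Σ|/2 = 119.5.

119.5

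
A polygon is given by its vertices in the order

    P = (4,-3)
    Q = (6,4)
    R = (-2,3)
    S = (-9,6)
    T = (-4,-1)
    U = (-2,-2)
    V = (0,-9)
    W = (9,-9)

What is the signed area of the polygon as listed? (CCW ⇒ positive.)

111

Apply the shoelace (surveyor's) formula: 2A = Σ (x_i·y_{i+1} − x_{i+1}·y_i), indices taken mod 8.
Σ = (34) + (26) + (15) + (33) + (6) + (18) + (81) + (9) = 222
Signed area = Σ/2 = 111 (positive ⇒ counter-clockwise traversal).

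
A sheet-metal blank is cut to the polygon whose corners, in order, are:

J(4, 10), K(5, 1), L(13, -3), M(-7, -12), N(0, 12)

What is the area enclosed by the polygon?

191.5

Apply the shoelace (surveyor's) formula: 2A = Σ (x_i·y_{i+1} − x_{i+1}·y_i), indices taken mod 5.
J→K: (4)(1) − (5)(10) = -46
K→L: (5)(-3) − (13)(1) = -28
L→M: (13)(-12) − (-7)(-3) = -177
M→N: (-7)(12) − (0)(-12) = -84
N→J: (0)(10) − (4)(12) = -48
Σ = -383
Area = |Σ|/2 = 191.5.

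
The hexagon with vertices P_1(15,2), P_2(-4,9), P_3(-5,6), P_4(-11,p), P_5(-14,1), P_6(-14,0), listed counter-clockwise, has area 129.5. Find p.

Write out the shoelace sum; only the two edges meeting at P_4 involve p:
2·Area = [((-5)·p − (-11)·6) + ((-11)·1 − (-14)·p)] + 150
       = 9·p + 205 = 259
⇒ p = 6.

6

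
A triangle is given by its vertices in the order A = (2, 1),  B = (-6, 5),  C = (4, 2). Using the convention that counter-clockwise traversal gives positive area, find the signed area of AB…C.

-8

Apply Gauss's area formula: 2A = Σ (x_i·y_{i+1} − x_{i+1}·y_i), indices taken mod 3.
A→B: (2)(5) − (-6)(1) = 16
B→C: (-6)(2) − (4)(5) = -32
C→A: (4)(1) − (2)(2) = 0
Σ = -16
Signed area = Σ/2 = -8 (negative ⇒ clockwise traversal).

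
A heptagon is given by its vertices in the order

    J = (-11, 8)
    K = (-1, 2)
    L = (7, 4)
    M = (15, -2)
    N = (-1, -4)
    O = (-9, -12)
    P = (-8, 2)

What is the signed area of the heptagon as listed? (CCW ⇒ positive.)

-174

Apply the shoelace (surveyor's) formula: 2A = Σ (x_i·y_{i+1} − x_{i+1}·y_i), indices taken mod 7.
J→K: (-11)(2) − (-1)(8) = -14
K→L: (-1)(4) − (7)(2) = -18
L→M: (7)(-2) − (15)(4) = -74
M→N: (15)(-4) − (-1)(-2) = -62
N→O: (-1)(-12) − (-9)(-4) = -24
O→P: (-9)(2) − (-8)(-12) = -114
P→J: (-8)(8) − (-11)(2) = -42
Σ = -348
Signed area = Σ/2 = -174 (negative ⇒ clockwise traversal).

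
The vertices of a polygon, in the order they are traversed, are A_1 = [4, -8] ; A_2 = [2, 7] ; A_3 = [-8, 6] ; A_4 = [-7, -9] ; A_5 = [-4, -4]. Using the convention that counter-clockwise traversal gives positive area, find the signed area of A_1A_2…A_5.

Apply the surveyor's formula: 2A = Σ (x_i·y_{i+1} − x_{i+1}·y_i), indices taken mod 5.
Σ = (44) + (68) + (114) + (-8) + (48) = 266
Signed area = Σ/2 = 133 (positive ⇒ counter-clockwise traversal).

133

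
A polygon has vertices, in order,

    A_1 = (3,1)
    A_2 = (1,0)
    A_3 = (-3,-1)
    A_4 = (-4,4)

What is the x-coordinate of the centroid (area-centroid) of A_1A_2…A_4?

Apply Gauss's area formula. First the cross-terms c_i = x_i·y_{i+1} − x_{i+1}·y_i:
  -1, -1, -16, -16  ⇒  2A = -34, A = -17.
Then Σ (x_i + x_{i+1})·c_i = 126, so x̄ = 126 / (6·(-17)) = -21/17.

-21/17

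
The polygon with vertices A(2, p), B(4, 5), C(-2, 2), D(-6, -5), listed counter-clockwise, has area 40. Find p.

-2

The doubled signed area Σ (x_i y_{i+1} − x_{i+1} y_i) is linear in p.
With p=0 it equals 60; the coefficient of p is -10 (from the two edges through A).
So -10·p + 60 = 2·40 = 80 ⇒ p = -2.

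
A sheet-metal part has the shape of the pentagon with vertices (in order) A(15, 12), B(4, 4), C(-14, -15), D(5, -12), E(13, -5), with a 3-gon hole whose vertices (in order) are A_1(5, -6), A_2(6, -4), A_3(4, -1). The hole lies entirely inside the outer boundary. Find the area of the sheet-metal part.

Outer boundary:
Σ = (12) + (-4) + (243) + (131) + (231) = 613
Area = |Σ|/2 = 306.5.
Hole:
Σ = (16) + (10) + (-19) = 7
Area = |Σ|/2 = 3.5.
Net area = 306.5 − 3.5 = 303.

303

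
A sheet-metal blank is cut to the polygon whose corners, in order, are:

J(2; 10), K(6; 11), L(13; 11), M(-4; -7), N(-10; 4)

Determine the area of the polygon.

Cross-terms: -38, -77, -47, -86, -108  ⇒  Σ = -356
Area = |Σ|/2 = 178.

178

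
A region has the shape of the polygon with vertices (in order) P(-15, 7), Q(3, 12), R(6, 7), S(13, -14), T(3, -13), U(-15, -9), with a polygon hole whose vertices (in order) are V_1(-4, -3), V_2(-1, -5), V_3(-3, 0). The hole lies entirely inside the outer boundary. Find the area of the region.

502.5

Outer boundary:
P→Q: (-15)(12) − (3)(7) = -201
Q→R: (3)(7) − (6)(12) = -51
R→S: (6)(-14) − (13)(7) = -175
S→T: (13)(-13) − (3)(-14) = -127
T→U: (3)(-9) − (-15)(-13) = -222
U→P: (-15)(7) − (-15)(-9) = -240
Σ = -1016
Area = |Σ|/2 = 508.
Hole:
Σ = (17) + (-15) + (9) = 11
Area = |Σ|/2 = 5.5.
Net area = 508 − 5.5 = 502.5.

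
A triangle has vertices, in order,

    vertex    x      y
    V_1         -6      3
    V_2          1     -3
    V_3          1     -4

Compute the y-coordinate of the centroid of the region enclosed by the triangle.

Apply the surveyor's formula. First the cross-terms c_i = x_i·y_{i+1} − x_{i+1}·y_i:
  15, -1, -21  ⇒  2A = -7, A = -3.5.
Then Σ (y_i + y_{i+1})·c_i = 28, so ȳ = 28 / (6·(-3.5)) = -4/3.

-4/3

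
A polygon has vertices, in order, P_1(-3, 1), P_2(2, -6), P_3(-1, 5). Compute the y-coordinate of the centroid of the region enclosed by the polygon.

0

Apply the surveyor's formula. First the cross-terms c_i = x_i·y_{i+1} − x_{i+1}·y_i:
  16, 4, 14  ⇒  2A = 34, A = 17.
Then Σ (y_i + y_{i+1})·c_i = 0, so ȳ = 0 / (6·17) = 0.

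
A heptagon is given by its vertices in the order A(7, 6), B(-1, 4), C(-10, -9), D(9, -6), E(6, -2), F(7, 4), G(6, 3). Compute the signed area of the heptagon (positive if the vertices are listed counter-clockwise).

146

Apply the surveyor's formula: 2A = Σ (x_i·y_{i+1} − x_{i+1}·y_i), indices taken mod 7.
A→B: (7)(4) − (-1)(6) = 34
B→C: (-1)(-9) − (-10)(4) = 49
C→D: (-10)(-6) − (9)(-9) = 141
D→E: (9)(-2) − (6)(-6) = 18
E→F: (6)(4) − (7)(-2) = 38
F→G: (7)(3) − (6)(4) = -3
G→A: (6)(6) − (7)(3) = 15
Σ = 292
Signed area = Σ/2 = 146 (positive ⇒ counter-clockwise traversal).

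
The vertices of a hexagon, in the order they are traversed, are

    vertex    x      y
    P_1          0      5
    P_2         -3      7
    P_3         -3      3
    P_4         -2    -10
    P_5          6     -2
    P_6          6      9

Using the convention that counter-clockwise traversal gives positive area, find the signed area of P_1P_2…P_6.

Apply the surveyor's formula: 2A = Σ (x_i·y_{i+1} − x_{i+1}·y_i), indices taken mod 6.
P_1→P_2: (0)(7) − (-3)(5) = 15
P_2→P_3: (-3)(3) − (-3)(7) = 12
P_3→P_4: (-3)(-10) − (-2)(3) = 36
P_4→P_5: (-2)(-2) − (6)(-10) = 64
P_5→P_6: (6)(9) − (6)(-2) = 66
P_6→P_1: (6)(5) − (0)(9) = 30
Σ = 223
Signed area = Σ/2 = 111.5 (positive ⇒ counter-clockwise traversal).

111.5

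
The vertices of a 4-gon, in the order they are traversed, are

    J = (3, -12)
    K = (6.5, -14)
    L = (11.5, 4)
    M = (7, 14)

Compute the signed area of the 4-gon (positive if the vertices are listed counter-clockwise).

Apply the shoelace (surveyor's) formula: 2A = Σ (x_i·y_{i+1} − x_{i+1}·y_i), indices taken mod 4.
Σ = (36) + (187) + (133) + (-126) = 230
Signed area = Σ/2 = 115 (positive ⇒ counter-clockwise traversal).

115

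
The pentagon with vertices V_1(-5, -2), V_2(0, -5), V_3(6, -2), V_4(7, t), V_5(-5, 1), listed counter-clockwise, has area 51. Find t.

The doubled signed area Σ (x_i y_{i+1} − x_{i+1} y_i) is linear in t.
With t=0 it equals 91; the coefficient of t is 11 (from the two edges through V_4).
So 11·t + 91 = 2·51 = 102 ⇒ t = 1.

1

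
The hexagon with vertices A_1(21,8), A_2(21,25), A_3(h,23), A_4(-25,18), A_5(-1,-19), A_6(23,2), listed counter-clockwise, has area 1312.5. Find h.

The doubled signed area Σ (x_i y_{i+1} − x_{i+1} y_i) is linear in h.
With h=0 it equals 2485; the coefficient of h is -7 (from the two edges through A_3).
So -7·h + 2485 = 2·1312.5 = 2625 ⇒ h = -20.

-20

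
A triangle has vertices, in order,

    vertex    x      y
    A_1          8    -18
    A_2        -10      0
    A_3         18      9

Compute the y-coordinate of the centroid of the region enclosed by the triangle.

-3

Apply the shoelace (surveyor's) formula. First the cross-terms c_i = x_i·y_{i+1} − x_{i+1}·y_i:
  -180, -90, -396  ⇒  2A = -666, A = -333.
Then Σ (y_i + y_{i+1})·c_i = 5994, so ȳ = 5994 / (6·(-333)) = -3.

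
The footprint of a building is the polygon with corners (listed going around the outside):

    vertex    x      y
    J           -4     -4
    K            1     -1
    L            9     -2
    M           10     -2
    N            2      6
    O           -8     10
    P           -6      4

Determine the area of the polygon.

J→K: (-4)(-1) − (1)(-4) = 8
K→L: (1)(-2) − (9)(-1) = 7
L→M: (9)(-2) − (10)(-2) = 2
M→N: (10)(6) − (2)(-2) = 64
N→O: (2)(10) − (-8)(6) = 68
O→P: (-8)(4) − (-6)(10) = 28
P→J: (-6)(-4) − (-4)(4) = 40
Σ = 217
Area = |Σ|/2 = 108.5.

108.5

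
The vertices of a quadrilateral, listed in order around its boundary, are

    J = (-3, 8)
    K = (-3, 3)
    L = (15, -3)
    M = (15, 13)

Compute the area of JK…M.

189

Apply the surveyor's formula: 2A = Σ (x_i·y_{i+1} − x_{i+1}·y_i), indices taken mod 4.
Σ = (15) + (-36) + (240) + (159) = 378
Area = |Σ|/2 = 189.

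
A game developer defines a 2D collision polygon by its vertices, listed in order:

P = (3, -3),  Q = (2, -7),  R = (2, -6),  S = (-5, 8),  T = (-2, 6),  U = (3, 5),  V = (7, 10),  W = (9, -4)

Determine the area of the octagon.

103.5

Σ = (-15) + (2) + (-14) + (-14) + (-28) + (-5) + (-118) + (-15) = -207
Area = |Σ|/2 = 103.5.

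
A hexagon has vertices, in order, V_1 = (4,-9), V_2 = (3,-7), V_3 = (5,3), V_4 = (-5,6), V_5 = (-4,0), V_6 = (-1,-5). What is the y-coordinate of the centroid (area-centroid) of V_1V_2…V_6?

-39/161

Apply the shoelace formula. First the cross-terms c_i = x_i·y_{i+1} − x_{i+1}·y_i:
  -1, 44, 45, 24, 20, 29  ⇒  2A = 161, A = 80.5.
Then Σ (y_i + y_{i+1})·c_i = -117, so ȳ = -117 / (6·80.5) = -39/161.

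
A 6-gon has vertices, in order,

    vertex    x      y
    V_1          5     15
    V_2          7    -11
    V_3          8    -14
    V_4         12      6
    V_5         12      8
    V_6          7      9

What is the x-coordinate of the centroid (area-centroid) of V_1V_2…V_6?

2267/273

Apply Gauss's area formula. First the cross-terms c_i = x_i·y_{i+1} − x_{i+1}·y_i:
  -160, -10, 216, 24, 52, 60  ⇒  2A = 182, A = 91.
Then Σ (x_i + x_{i+1})·c_i = 4534, so x̄ = 4534 / (6·91) = 2267/273.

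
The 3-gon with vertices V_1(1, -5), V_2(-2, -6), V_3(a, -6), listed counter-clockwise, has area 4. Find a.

6

The doubled signed area Σ (x_i y_{i+1} − x_{i+1} y_i) is linear in a.
With a=0 it equals 2; the coefficient of a is 1 (from the two edges through V_3).
So 1·a + 2 = 2·4 = 8 ⇒ a = 6.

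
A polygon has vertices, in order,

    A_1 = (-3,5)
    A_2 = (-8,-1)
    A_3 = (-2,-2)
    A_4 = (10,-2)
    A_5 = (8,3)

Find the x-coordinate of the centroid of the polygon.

163/132

Apply the shoelace (surveyor's) formula. First the cross-terms c_i = x_i·y_{i+1} − x_{i+1}·y_i:
  43, 14, 24, 46, 49  ⇒  2A = 176, A = 88.
Then Σ (x_i + x_{i+1})·c_i = 652, so x̄ = 652 / (6·88) = 163/132.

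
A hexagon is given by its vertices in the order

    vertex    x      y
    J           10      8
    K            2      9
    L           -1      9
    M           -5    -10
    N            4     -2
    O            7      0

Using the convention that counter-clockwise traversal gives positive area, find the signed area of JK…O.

Cross-terms: 74, 27, 55, 50, 14, 56  ⇒  Σ = 276
Signed area = Σ/2 = 138 (positive ⇒ counter-clockwise traversal).

138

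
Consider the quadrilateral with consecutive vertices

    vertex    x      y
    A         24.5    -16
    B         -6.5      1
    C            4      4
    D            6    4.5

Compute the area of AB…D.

160.875

Apply the surveyor's formula: 2A = Σ (x_i·y_{i+1} − x_{i+1}·y_i), indices taken mod 4.
Σ = (-79.5) + (-30) + (-6) + (-206.25) = -321.75
Area = |Σ|/2 = 160.875.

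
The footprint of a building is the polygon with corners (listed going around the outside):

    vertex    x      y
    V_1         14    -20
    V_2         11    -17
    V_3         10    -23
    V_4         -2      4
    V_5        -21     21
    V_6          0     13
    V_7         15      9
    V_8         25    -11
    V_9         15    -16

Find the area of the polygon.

Σ = (-18) + (-83) + (-6) + (42) + (-273) + (-195) + (-390) + (-235) + (-76) = -1234
Area = |Σ|/2 = 617.

617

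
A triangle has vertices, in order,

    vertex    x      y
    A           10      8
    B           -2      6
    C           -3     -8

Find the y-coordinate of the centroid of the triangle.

2

Apply the shoelace (surveyor's) formula. First the cross-terms c_i = x_i·y_{i+1} − x_{i+1}·y_i:
  76, 34, 56  ⇒  2A = 166, A = 83.
Then Σ (y_i + y_{i+1})·c_i = 996, so ȳ = 996 / (6·83) = 2.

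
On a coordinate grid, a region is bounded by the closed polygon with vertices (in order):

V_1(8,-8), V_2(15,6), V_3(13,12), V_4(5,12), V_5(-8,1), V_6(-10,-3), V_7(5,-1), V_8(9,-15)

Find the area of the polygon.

254

Apply the shoelace (surveyor's) formula: 2A = Σ (x_i·y_{i+1} − x_{i+1}·y_i), indices taken mod 8.
V_1→V_2: (8)(6) − (15)(-8) = 168
V_2→V_3: (15)(12) − (13)(6) = 102
V_3→V_4: (13)(12) − (5)(12) = 96
V_4→V_5: (5)(1) − (-8)(12) = 101
V_5→V_6: (-8)(-3) − (-10)(1) = 34
V_6→V_7: (-10)(-1) − (5)(-3) = 25
V_7→V_8: (5)(-15) − (9)(-1) = -66
V_8→V_1: (9)(-8) − (8)(-15) = 48
Σ = 508
Area = |Σ|/2 = 254.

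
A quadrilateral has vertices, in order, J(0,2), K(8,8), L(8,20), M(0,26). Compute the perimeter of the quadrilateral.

56

|JK| = √((8)² + (6)²) = √100 = 10
|KL| = √((0)² + (12)²) = √144 = 12
|LM| = √((-8)² + (6)²) = √100 = 10
|MJ| = √((0)² + (-24)²) = √576 = 24
Perimeter = 10 + 12 + 10 + 24 = 56.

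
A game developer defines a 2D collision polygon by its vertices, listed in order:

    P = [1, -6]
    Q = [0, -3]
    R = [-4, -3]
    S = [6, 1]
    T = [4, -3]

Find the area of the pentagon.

22

Apply the shoelace formula: 2A = Σ (x_i·y_{i+1} − x_{i+1}·y_i), indices taken mod 5.
Σ = (-3) + (-12) + (14) + (-22) + (-21) = -44
Area = |Σ|/2 = 22.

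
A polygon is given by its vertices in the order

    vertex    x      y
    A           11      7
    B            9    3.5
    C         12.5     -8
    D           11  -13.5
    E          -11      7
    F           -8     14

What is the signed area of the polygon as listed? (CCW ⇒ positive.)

-300.25

Apply Gauss's area formula: 2A = Σ (x_i·y_{i+1} − x_{i+1}·y_i), indices taken mod 6.
Cross-terms: -24.5, -115.75, -80.75, -71.5, -98, -210  ⇒  Σ = -600.5
Signed area = Σ/2 = -300.25 (negative ⇒ clockwise traversal).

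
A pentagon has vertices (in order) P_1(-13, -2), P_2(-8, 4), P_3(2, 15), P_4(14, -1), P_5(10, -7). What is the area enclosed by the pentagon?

303.5

Σ = (-68) + (-128) + (-212) + (-88) + (-111) = -607
Area = |Σ|/2 = 303.5.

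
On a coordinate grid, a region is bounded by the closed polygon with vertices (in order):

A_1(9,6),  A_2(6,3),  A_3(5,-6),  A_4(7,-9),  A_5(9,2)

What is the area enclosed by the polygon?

Σ = (-9) + (-51) + (-3) + (95) + (36) = 68
Area = |Σ|/2 = 34.

34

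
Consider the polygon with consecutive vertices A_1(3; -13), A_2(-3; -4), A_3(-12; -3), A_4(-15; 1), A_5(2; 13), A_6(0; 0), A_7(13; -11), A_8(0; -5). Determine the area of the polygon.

197

Cross-terms: -51, -39, -57, -197, 0, 0, -65, 15  ⇒  Σ = -394
Area = |Σ|/2 = 197.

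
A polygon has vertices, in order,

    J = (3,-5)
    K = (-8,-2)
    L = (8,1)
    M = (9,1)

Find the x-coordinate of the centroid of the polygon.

Apply the shoelace (surveyor's) formula. First the cross-terms c_i = x_i·y_{i+1} − x_{i+1}·y_i:
  -46, 8, -1, -48  ⇒  2A = -87, A = -43.5.
Then Σ (x_i + x_{i+1})·c_i = -363, so x̄ = -363 / (6·(-43.5)) = 121/87.

121/87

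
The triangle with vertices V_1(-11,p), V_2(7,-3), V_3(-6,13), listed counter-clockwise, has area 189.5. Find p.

-10

Write out the shoelace sum; only the two edges meeting at V_1 involve p:
2·Area = [((-6)·p − (-11)·13) + ((-11)·(-3) − 7·p)] + 73
       = -13·p + 249 = 379
⇒ p = -10.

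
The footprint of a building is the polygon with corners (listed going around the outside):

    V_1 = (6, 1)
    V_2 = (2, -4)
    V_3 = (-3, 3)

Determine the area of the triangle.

26.5

Apply the shoelace (surveyor's) formula: 2A = Σ (x_i·y_{i+1} − x_{i+1}·y_i), indices taken mod 3.
Σ = (-26) + (-6) + (-21) = -53
Area = |Σ|/2 = 26.5.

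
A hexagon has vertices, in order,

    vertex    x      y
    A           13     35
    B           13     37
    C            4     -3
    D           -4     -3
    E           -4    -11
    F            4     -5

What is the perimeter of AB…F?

110

|AB| = √((0)² + (2)²) = √4 = 2
|BC| = √((-9)² + (-40)²) = √1681 = 41
|CD| = √((-8)² + (0)²) = √64 = 8
|DE| = √((0)² + (-8)²) = √64 = 8
|EF| = √((8)² + (6)²) = √100 = 10
|FA| = √((9)² + (40)²) = √1681 = 41
Perimeter = 2 + 41 + 8 + 8 + 10 + 41 = 110.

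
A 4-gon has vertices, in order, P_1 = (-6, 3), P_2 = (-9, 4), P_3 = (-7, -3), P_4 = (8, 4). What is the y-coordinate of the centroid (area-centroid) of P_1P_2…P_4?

4/3

Apply the surveyor's formula. First the cross-terms c_i = x_i·y_{i+1} − x_{i+1}·y_i:
  3, 55, -4, 48  ⇒  2A = 102, A = 51.
Then Σ (y_i + y_{i+1})·c_i = 408, so ȳ = 408 / (6·51) = 4/3.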